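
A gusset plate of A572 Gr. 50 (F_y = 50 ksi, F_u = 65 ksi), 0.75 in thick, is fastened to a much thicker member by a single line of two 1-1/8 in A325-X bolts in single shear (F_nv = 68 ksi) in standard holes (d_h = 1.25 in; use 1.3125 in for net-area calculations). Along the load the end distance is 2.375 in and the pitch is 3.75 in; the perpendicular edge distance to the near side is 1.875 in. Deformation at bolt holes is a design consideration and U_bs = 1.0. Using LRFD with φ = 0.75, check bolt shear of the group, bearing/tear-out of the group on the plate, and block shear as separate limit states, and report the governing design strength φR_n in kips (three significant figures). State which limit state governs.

101 kips (bolt shear governs)

Bolt shear: A_b = π·1.125²/4 = 0.994 in²; R_n = 68 × 0.994 × 2 × 1 = 135.2 kips → 0.75 × 135.2 = 101 kips.
Bearing: edge l_c = 1.75, r_n = 102.4 kips; interior l_c = 2.5, r_n = 131.6 kips; R_n = 102.4 + 1·131.6 = 234 kips → 176 kips.
Block shear: A_gv = 4.594, A_nv = 3.117, A_nt = 0.9141 in²; R_n = min(0.6F_uA_nv, 0.6F_yA_gv) + U_bs·F_u·A_nt = 181 kips → 136 kips.
Bolt shear governs: 101 kips.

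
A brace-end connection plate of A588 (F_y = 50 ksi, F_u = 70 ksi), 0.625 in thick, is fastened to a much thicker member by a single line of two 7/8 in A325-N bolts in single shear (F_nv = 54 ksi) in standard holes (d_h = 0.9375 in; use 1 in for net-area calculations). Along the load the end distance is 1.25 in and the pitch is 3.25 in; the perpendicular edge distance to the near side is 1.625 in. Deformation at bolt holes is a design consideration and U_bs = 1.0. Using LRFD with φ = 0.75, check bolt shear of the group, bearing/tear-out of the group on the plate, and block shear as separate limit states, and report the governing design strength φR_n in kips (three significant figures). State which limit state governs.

48.7 kips (bolt shear governs)

Bolt shear: A_b = π·0.875²/4 = 0.6013 in²; R_n = 54 × 0.6013 × 2 × 1 = 64.94 kips → 0.75 × 64.94 = 48.7 kips.
Bearing: edge l_c = 0.7812, r_n = 41.02 kips; interior l_c = 2.312, r_n = 91.88 kips; R_n = 41.02 + 1·91.88 = 132.9 kips → 99.7 kips.
Block shear: A_gv = 2.812, A_nv = 1.875, A_nt = 0.7031 in²; R_n = min(0.6F_uA_nv, 0.6F_yA_gv) + U_bs·F_u·A_nt = 128 kips → 96 kips.
Bolt shear governs: 48.7 kips.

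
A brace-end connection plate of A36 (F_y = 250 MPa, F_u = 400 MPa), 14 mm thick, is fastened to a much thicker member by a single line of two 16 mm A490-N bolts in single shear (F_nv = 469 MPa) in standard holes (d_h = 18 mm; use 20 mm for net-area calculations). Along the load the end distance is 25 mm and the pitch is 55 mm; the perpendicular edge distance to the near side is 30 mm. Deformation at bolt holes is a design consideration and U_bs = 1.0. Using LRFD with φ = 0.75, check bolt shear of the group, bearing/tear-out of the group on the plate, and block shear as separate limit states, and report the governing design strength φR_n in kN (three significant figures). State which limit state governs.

141 kN (bolt shear governs)

Bolt shear: A_b = π·16²/4 = 201.1 mm²; R_n = 469 × 201.1 × 2 × 1 / 1000 = 188.6 kN → 0.75 × 188.6 = 141 kN.
Bearing: edge l_c = 16, r_n = 107.5 kN; interior l_c = 37, r_n = 215 kN; R_n = 107.5 + 1·215 = 322.6 kN → 242 kN.
Block shear: A_gv = 1120, A_nv = 700, A_nt = 280 mm²; R_n = min(0.6F_uA_nv, 0.6F_yA_gv) + U_bs·F_u·A_nt = 280 kN → 210 kN.
Bolt shear governs: 141 kN.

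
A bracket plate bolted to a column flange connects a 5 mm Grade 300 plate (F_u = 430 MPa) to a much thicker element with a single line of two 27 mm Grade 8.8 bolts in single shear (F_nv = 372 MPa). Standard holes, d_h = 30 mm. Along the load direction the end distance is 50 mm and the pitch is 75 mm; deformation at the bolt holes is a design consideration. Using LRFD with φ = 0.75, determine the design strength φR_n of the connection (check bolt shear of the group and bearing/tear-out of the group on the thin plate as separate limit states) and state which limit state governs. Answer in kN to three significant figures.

155 kN (bearing governs)

Bolt shear: A_b = π·27²/4 = 572.6 mm²; R_n = 372 × 572.6 × 2 × 1 / 1000 = 426 kN → 0.75 × 426 = 319 kN.
Bearing (1.2 l_c t F_u ≤ 2.4 d t F_u): upper limit = 2.4·27·5·430 / 1000 = 139.3 kN.
  Edge l_c = 50 − 30/2 = 35 → r_n = 90.3 kN; interior l_c = 75 − 30 = 45 → r_n = 116.1 kN.
  R_n,bearing = 1·90.3 + 1·116.1 = 206.4 kN → 0.75 × 206.4 = 155 kN.
Bearing governs: 155 kN.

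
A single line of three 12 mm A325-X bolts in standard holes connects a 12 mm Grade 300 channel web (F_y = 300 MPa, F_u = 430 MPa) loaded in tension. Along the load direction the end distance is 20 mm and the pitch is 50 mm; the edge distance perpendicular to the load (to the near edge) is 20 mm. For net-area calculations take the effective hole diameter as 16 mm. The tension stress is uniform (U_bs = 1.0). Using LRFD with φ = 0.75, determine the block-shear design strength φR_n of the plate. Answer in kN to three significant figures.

232 kN

Shear plane L_v = 20 + 2·50 = 120 mm; A_gv = 120 × 12 = 1440 mm².
A_nv = (120 − 2.5·16) × 12 = 960 mm².
A_nt = (20 − 0.5·16) × 12 = 144 mm².
0.6 F_u A_nv = 247.7 kN; 0.6 F_y A_gv = 259.2 kN → shear rupture governs the shear term.
R_n = 247.7 + 1.0 × 430 × 144 / 1000 = 309.6 kN.
Design strength φR_n = 0.75 × 309.6 = 232 kN.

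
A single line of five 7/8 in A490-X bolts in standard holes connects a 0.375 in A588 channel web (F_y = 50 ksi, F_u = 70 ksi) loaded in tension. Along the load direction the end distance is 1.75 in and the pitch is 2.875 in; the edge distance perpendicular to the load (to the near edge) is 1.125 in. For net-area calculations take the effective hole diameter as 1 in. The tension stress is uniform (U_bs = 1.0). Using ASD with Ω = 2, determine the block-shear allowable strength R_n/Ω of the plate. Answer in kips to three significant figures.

77.1 kips

Shear plane L_v = 1.75 + 4·2.875 = 13.25 in; A_gv = 13.25 × 0.375 = 4.969 in².
A_nv = (13.25 − 4.5·1) × 0.375 = 3.281 in².
A_nt = (1.125 − 0.5·1) × 0.375 = 0.2344 in².
0.6 F_u A_nv = 137.8 kips; 0.6 F_y A_gv = 149.1 kips → shear rupture governs the shear term.
R_n = 137.8 + 1.0 × 70 × 0.2344 = 154.2 kips.
Allowable strength R_n/Ω = 154.2 / 2 = 77.1 kips.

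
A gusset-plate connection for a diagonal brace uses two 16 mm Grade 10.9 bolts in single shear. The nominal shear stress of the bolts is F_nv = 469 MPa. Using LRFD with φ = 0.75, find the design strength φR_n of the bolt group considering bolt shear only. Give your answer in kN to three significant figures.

141 kN

A_b = π × 16² / 4 = 201.1 mm².
R_n = F_nv · A_b · n · n_s = 469 × 201.1 × 2 × 1 / 1000 = 188.6 kN.
Design strength φR_n = 0.75 × 188.6 = 141 kN.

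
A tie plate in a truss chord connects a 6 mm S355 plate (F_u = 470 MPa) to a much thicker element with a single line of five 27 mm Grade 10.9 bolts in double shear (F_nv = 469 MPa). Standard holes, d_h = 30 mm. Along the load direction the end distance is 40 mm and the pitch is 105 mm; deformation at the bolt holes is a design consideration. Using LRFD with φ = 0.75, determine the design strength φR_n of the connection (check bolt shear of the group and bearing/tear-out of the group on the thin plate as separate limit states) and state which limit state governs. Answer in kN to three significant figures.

612 kN (bearing governs)

Bolt shear: A_b = π·27²/4 = 572.6 mm²; R_n = 469 × 572.6 × 5 × 2 / 1000 = 2685 kN → 0.75 × 2685 = 2010 kN.
Bearing (1.2 l_c t F_u ≤ 2.4 d t F_u): upper limit = 2.4·27·6·470 / 1000 = 182.7 kN.
  Edge l_c = 40 − 30/2 = 25 → r_n = 84.6 kN; interior l_c = 105 − 30 = 75 → r_n = 182.7 kN.
  R_n,bearing = 1·84.6 + 4·182.7 = 815.5 kN → 0.75 × 815.5 = 612 kN.
Bearing governs: 612 kN.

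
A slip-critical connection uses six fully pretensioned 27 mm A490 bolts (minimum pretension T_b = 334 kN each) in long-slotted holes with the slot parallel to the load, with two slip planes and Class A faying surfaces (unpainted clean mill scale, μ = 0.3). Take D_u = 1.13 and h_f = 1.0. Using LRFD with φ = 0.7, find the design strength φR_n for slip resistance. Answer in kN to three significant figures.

R_n = μ · D_u · h_f · T_b · n_s · n_b = 0.3 × 1.13 × 1.0 × 334 × 2 × 6 = 1359 kN.
Design strength φR_n = 0.7 × 1359 = 951 kN.

951 kN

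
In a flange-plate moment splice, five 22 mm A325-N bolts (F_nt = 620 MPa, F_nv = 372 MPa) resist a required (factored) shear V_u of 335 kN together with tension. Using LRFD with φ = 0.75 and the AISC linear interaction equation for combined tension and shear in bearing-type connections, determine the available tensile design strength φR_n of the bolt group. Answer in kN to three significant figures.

591 kN

A_b = π·22²/4 = 380.1 mm²; f_rv = 335 × 1000 / (5 × 380.1) = 176.3 MPa.
F'_nt = 1.3 F_nt − (F_nt / φF_nv) f_rv = 1.3·620 − (620/(0.75·372))·176.3 = 414.3 MPa, capped at F_nt → F'_nt = 414.3 MPa.
R_n = F'_nt · A_b · n = 414.3 × 380.1 × 5 / 1000 = 787.5 kN.
Design strength φR_n = 0.75 × 787.5 = 591 kN.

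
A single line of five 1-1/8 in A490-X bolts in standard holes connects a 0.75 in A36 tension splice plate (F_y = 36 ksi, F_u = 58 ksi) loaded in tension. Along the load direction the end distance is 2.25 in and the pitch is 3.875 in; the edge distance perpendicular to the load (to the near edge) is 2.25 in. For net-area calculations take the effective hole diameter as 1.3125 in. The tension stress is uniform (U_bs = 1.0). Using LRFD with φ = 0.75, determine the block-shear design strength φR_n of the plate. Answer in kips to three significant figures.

Shear plane L_v = 2.25 + 4·3.875 = 17.75 in; A_gv = 17.75 × 0.75 = 13.31 in².
A_nv = (17.75 − 4.5·1.3125) × 0.75 = 8.883 in².
A_nt = (2.25 − 0.5·1.3125) × 0.75 = 1.195 in².
0.6 F_u A_nv = 309.1 kips; 0.6 F_y A_gv = 287.5 kips → shear yielding governs the shear term.
R_n = 287.5 + 1.0 × 58 × 1.195 = 356.9 kips.
Design strength φR_n = 0.75 × 356.9 = 268 kips.

268 kips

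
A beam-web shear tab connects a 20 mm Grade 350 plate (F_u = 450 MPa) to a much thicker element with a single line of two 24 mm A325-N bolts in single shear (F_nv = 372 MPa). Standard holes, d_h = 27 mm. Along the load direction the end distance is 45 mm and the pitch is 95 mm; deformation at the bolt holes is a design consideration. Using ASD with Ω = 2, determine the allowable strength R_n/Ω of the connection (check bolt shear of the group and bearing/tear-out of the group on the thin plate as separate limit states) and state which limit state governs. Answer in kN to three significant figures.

Bolt shear: A_b = π·24²/4 = 452.4 mm²; R_n = 372 × 452.4 × 2 × 1 / 1000 = 336.6 kN → 336.6 / 2 = 168 kN.
Bearing (1.2 l_c t F_u ≤ 2.4 d t F_u): upper limit = 2.4·24·20·450 / 1000 = 518.4 kN.
  Edge l_c = 45 − 27/2 = 31.5 → r_n = 340.2 kN; interior l_c = 95 − 27 = 68 → r_n = 518.4 kN.
  R_n,bearing = 1·340.2 + 1·518.4 = 858.6 kN → 858.6 / 2 = 429 kN.
Bolt shear governs: 168 kN.

168 kN (bolt shear governs)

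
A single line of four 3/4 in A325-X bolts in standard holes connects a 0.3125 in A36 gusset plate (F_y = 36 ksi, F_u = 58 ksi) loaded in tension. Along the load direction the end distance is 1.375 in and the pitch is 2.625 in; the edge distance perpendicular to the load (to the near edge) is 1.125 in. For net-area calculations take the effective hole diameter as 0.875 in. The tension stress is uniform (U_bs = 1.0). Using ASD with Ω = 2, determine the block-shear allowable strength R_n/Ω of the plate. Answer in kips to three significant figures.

Shear plane L_v = 1.375 + 3·2.625 = 9.25 in; A_gv = 9.25 × 0.3125 = 2.891 in².
A_nv = (9.25 − 3.5·0.875) × 0.3125 = 1.934 in².
A_nt = (1.125 − 0.5·0.875) × 0.3125 = 0.2148 in².
0.6 F_u A_nv = 67.29 kips; 0.6 F_y A_gv = 62.44 kips → shear yielding governs the shear term.
R_n = 62.44 + 1.0 × 58 × 0.2148 = 74.9 kips.
Allowable strength R_n/Ω = 74.9 / 2 = 37.4 kips.

37.4 kips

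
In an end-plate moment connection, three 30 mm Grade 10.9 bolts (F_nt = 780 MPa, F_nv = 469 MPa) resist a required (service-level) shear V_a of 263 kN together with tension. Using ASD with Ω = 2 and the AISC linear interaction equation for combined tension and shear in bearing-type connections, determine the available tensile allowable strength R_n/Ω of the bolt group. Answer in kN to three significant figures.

A_b = π·30²/4 = 706.9 mm²; f_rv = 263 × 1000 / (3 × 706.9) = 124 MPa.
F'_nt = 1.3 F_nt − (Ω F_nt / F_nv) f_rv = 1.3·780 − (2·780/469)·124 = 601.5 MPa, capped at F_nt → F'_nt = 601.5 MPa.
R_n = F'_nt · A_b · n = 601.5 × 706.9 × 3 / 1000 = 1275 kN.
Allowable strength R_n/Ω = 1275 / 2 = 638 kN.

638 kN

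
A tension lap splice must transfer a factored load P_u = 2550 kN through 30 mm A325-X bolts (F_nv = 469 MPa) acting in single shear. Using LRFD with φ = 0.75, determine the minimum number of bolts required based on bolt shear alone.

11 bolts

A_b = π·30²/4 = 706.9 mm².
Per-bolt design strength φR_n = 0.75 × 469 × 706.9 × 1 / 1000 = 248.6 kN.
n ≥ 2550 / 248.6 = 10.26 → use 11 bolts.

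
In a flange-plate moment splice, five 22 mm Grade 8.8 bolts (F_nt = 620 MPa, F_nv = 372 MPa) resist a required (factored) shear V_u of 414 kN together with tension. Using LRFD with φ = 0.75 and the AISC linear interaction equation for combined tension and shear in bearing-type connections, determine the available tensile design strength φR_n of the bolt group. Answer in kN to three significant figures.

459 kN

A_b = π·22²/4 = 380.1 mm²; f_rv = 414 × 1000 / (5 × 380.1) = 217.8 MPa.
F'_nt = 1.3 F_nt − (F_nt / φF_nv) f_rv = 1.3·620 − (620/(0.75·372))·217.8 = 322 MPa, capped at F_nt → F'_nt = 322 MPa.
R_n = F'_nt · A_b · n = 322 × 380.1 × 5 / 1000 = 611.9 kN.
Design strength φR_n = 0.75 × 611.9 = 459 kN.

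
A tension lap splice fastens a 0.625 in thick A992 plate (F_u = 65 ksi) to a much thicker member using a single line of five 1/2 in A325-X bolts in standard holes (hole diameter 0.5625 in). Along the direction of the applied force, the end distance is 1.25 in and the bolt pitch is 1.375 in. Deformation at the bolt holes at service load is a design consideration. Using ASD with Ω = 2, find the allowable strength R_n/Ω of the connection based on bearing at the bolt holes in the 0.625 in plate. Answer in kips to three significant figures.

103 kips

Per bolt r_n = 1.2 l_c t F_u ≤ 2.4 d t F_u; upper limit = 2.4 × 0.5 × 0.625 × 65 = 48.75 kips.
Edge bolt: l_c = 1.25 − 0.5625/2 = 0.9688 in → 1.2 × 0.9688 × 0.625 × 65 = 47.23 → r_n = 47.23 kips.
Interior bolts: l_c = 1.375 − 0.5625 = 0.8125 in → 1.2 × 0.8125 × 0.625 × 65 = 39.61 → r_n = 39.61 kips.
R_n = 1 × 47.23 + 4 × 39.61 = 205.7 kips.
Allowable strength R_n/Ω = 205.7 / 2 = 103 kips.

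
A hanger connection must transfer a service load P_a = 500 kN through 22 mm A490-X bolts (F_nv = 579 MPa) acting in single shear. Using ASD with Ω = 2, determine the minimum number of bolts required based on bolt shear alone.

A_b = π·22²/4 = 380.1 mm².
Per-bolt allowable strength R_n/Ω = 579 × 380.1 × 1 / 1000 / 2 = 110 kN.
n ≥ 500 / 110 = 4.543 → use 5 bolts.

5 bolts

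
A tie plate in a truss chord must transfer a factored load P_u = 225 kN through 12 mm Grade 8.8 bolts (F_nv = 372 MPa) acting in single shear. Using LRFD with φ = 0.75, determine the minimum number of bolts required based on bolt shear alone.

A_b = π·12²/4 = 113.1 mm².
Per-bolt design strength φR_n = 0.75 × 372 × 113.1 × 1 / 1000 = 31.55 kN.
n ≥ 225 / 31.55 = 7.131 → use 8 bolts.

8 bolts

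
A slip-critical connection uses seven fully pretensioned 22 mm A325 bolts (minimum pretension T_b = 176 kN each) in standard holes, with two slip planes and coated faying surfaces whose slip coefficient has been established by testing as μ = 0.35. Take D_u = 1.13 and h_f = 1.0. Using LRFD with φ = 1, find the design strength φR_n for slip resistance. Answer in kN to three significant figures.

R_n = μ · D_u · h_f · T_b · n_s · n_b = 0.35 × 1.13 × 1.0 × 176 × 2 × 7 = 974.5 kN.
Design strength φR_n = 1 × 974.5 = 975 kN.

975 kN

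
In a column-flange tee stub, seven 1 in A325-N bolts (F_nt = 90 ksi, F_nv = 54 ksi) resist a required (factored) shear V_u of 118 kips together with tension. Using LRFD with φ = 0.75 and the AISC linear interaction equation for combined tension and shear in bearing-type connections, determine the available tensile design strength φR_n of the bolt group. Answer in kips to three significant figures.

286 kips

A_b = π·1²/4 = 0.7854 in²; f_rv = 118 / (7 × 0.7854) = 21.46 ksi.
F'_nt = 1.3 F_nt − (F_nt / φF_nv) f_rv = 1.3·90 − (90/(0.75·54))·21.46 = 69.3 ksi, capped at F_nt → F'_nt = 69.3 ksi.
R_n = F'_nt · A_b · n = 69.3 × 0.7854 × 7 = 381 kips.
Design strength φR_n = 0.75 × 381 = 286 kips.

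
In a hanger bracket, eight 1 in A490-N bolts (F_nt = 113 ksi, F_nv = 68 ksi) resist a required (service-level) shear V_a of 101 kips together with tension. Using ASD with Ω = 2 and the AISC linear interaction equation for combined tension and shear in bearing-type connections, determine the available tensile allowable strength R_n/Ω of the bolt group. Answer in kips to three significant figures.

A_b = π·1²/4 = 0.7854 in²; f_rv = 101 / (8 × 0.7854) = 16.07 ksi.
F'_nt = 1.3 F_nt − (Ω F_nt / F_nv) f_rv = 1.3·113 − (2·113/68)·16.07 = 93.48 ksi, capped at F_nt → F'_nt = 93.48 ksi.
R_n = F'_nt · A_b · n = 93.48 × 0.7854 × 8 = 587.3 kips.
Allowable strength R_n/Ω = 587.3 / 2 = 294 kips.

294 kips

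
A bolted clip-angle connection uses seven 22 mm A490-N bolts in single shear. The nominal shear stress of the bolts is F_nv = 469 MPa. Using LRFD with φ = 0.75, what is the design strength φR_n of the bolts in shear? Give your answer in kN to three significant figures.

A_b = π × 22² / 4 = 380.1 mm².
R_n = F_nv · A_b · n · n_s = 469 × 380.1 × 7 × 1 / 1000 = 1248 kN.
Design strength φR_n = 0.75 × 1248 = 936 kN.

936 kN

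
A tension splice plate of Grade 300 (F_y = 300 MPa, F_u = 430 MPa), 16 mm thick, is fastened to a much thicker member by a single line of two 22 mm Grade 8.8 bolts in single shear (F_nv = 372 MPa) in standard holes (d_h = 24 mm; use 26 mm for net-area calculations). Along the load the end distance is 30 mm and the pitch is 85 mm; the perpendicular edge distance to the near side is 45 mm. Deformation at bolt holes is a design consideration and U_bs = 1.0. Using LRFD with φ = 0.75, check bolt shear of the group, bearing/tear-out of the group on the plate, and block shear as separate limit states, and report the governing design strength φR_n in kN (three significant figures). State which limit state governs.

Bolt shear: A_b = π·22²/4 = 380.1 mm²; R_n = 372 × 380.1 × 2 × 1 / 1000 = 282.8 kN → 0.75 × 282.8 = 212 kN.
Bearing: edge l_c = 18, r_n = 148.6 kN; interior l_c = 61, r_n = 363.3 kN; R_n = 148.6 + 1·363.3 = 511.9 kN → 384 kN.
Block shear: A_gv = 1840, A_nv = 1216, A_nt = 512 mm²; R_n = min(0.6F_uA_nv, 0.6F_yA_gv) + U_bs·F_u·A_nt = 533.9 kN → 400 kN.
Bolt shear governs: 212 kN.

212 kN (bolt shear governs)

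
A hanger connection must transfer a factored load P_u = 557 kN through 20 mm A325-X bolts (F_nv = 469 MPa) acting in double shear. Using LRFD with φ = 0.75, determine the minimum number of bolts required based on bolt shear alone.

3 bolts

A_b = π·20²/4 = 314.2 mm².
Per-bolt design strength φR_n = 0.75 × 469 × 314.2 × 2 / 1000 = 221 kN.
n ≥ 557 / 221 = 2.52 → use 3 bolts.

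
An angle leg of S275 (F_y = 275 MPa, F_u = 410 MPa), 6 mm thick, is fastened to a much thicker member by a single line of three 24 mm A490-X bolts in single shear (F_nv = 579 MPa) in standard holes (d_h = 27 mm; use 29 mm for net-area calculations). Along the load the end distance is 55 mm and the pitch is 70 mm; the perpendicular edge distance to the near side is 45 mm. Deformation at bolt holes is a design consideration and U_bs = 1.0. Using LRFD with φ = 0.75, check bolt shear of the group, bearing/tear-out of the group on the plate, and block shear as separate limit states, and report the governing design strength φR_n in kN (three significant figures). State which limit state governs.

Bolt shear: A_b = π·24²/4 = 452.4 mm²; R_n = 579 × 452.4 × 3 × 1 / 1000 = 785.8 kN → 0.75 × 785.8 = 589 kN.
Bearing: edge l_c = 41.5, r_n = 122.5 kN; interior l_c = 43, r_n = 126.9 kN; R_n = 122.5 + 2·126.9 = 376.4 kN → 282 kN.
Block shear: A_gv = 1170, A_nv = 735, A_nt = 183 mm²; R_n = min(0.6F_uA_nv, 0.6F_yA_gv) + U_bs·F_u·A_nt = 255.8 kN → 192 kN.
Block shear governs: 192 kN.

192 kN (block shear governs)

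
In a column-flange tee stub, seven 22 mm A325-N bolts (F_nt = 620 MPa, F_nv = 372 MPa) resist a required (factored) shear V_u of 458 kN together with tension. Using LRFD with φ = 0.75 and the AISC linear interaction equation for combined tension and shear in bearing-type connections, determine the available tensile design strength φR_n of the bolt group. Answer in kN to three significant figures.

845 kN

A_b = π·22²/4 = 380.1 mm²; f_rv = 458 × 1000 / (7 × 380.1) = 172.1 MPa.
F'_nt = 1.3 F_nt − (F_nt / φF_nv) f_rv = 1.3·620 − (620/(0.75·372))·172.1 = 423.5 MPa, capped at F_nt → F'_nt = 423.5 MPa.
R_n = F'_nt · A_b · n = 423.5 × 380.1 × 7 / 1000 = 1127 kN.
Design strength φR_n = 0.75 × 1127 = 845 kN.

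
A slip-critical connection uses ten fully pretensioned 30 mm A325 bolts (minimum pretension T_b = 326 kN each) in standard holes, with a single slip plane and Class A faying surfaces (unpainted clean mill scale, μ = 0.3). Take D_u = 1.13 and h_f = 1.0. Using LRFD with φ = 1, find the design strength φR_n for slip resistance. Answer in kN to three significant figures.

R_n = μ · D_u · h_f · T_b · n_s · n_b = 0.3 × 1.13 × 1.0 × 326 × 1 × 10 = 1105 kN.
Design strength φR_n = 1 × 1105 = 1110 kN.

1110 kN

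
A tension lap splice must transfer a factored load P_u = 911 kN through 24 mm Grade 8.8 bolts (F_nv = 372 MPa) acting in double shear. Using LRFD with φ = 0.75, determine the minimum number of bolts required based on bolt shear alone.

4 bolts

A_b = π·24²/4 = 452.4 mm².
Per-bolt design strength φR_n = 0.75 × 372 × 452.4 × 2 / 1000 = 252.4 kN.
n ≥ 911 / 252.4 = 3.609 → use 4 bolts.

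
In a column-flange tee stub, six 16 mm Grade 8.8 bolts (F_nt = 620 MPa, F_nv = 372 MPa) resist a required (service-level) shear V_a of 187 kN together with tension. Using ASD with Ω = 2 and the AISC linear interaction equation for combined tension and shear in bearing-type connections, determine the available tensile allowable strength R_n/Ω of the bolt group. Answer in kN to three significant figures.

175 kN

A_b = π·16²/4 = 201.1 mm²; f_rv = 187 × 1000 / (6 × 201.1) = 155 MPa.
F'_nt = 1.3 F_nt − (Ω F_nt / F_nv) f_rv = 1.3·620 − (2·620/372)·155 = 289.3 MPa, capped at F_nt → F'_nt = 289.3 MPa.
R_n = F'_nt · A_b · n = 289.3 × 201.1 × 6 / 1000 = 349 kN.
Allowable strength R_n/Ω = 349 / 2 = 175 kN.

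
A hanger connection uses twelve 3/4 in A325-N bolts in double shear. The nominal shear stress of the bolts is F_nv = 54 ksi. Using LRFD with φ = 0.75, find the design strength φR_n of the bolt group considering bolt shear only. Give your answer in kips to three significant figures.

A_b = π × 0.75² / 4 = 0.4418 in².
R_n = F_nv · A_b · n · n_s = 54 × 0.4418 × 12 × 2 = 572.6 kips.
Design strength φR_n = 0.75 × 572.6 = 429 kips.

429 kips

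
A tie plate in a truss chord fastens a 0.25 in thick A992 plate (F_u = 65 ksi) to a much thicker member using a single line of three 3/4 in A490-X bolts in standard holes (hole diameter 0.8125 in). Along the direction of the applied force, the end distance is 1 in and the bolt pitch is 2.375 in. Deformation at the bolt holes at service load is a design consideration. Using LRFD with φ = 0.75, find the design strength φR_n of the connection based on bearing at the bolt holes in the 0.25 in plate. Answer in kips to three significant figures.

52.6 kips

Per bolt r_n = 1.2 l_c t F_u ≤ 2.4 d t F_u; upper limit = 2.4 × 0.75 × 0.25 × 65 = 29.25 kips.
Edge bolt: l_c = 1 − 0.8125/2 = 0.5938 in → 1.2 × 0.5938 × 0.25 × 65 = 11.58 → r_n = 11.58 kips.
Interior bolts: l_c = 2.375 − 0.8125 = 1.562 in → 1.2 × 1.562 × 0.25 × 65 = 30.47 → r_n = 29.25 kips.
R_n = 1 × 11.58 + 2 × 29.25 = 70.08 kips.
Design strength φR_n = 0.75 × 70.08 = 52.6 kips.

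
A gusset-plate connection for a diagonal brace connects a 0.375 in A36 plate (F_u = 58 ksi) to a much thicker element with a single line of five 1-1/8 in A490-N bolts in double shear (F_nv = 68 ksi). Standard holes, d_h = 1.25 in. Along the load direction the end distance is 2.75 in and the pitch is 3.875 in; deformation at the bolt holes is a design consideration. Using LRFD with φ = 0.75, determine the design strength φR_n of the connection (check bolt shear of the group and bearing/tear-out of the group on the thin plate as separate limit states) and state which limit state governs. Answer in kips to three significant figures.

Bolt shear: A_b = π·1.125²/4 = 0.994 in²; R_n = 68 × 0.994 × 5 × 2 = 675.9 kips → 0.75 × 675.9 = 507 kips.
Bearing (1.2 l_c t F_u ≤ 2.4 d t F_u): upper limit = 2.4·1.125·0.375·58 = 58.72 kips.
  Edge l_c = 2.75 − 1.25/2 = 2.125 → r_n = 55.46 kips; interior l_c = 3.875 − 1.25 = 2.625 → r_n = 58.72 kips.
  R_n,bearing = 1·55.46 + 4·58.72 = 290.4 kips → 0.75 × 290.4 = 218 kips.
Bearing governs: 218 kips.

218 kips (bearing governs)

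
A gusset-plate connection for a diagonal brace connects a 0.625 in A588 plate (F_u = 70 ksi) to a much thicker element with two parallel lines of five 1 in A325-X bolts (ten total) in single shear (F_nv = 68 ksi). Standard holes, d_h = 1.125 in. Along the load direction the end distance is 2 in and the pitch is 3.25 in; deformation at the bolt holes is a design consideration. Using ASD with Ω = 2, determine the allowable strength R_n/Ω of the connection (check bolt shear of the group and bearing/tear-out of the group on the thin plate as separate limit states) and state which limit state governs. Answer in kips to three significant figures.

Bolt shear: A_b = π·1²/4 = 0.7854 in²; R_n = 68 × 0.7854 × 10 × 1 = 534.1 kips → 534.1 / 2 = 267 kips.
Bearing (1.2 l_c t F_u ≤ 2.4 d t F_u): upper limit = 2.4·1·0.625·70 = 105 kips.
  Edge l_c = 2 − 1.125/2 = 1.438 → r_n = 75.47 kips; interior l_c = 3.25 − 1.125 = 2.125 → r_n = 105 kips.
  R_n,bearing = 2·75.47 + 8·105 = 990.9 kips → 990.9 / 2 = 495 kips.
Bolt shear governs: 267 kips.

267 kips (bolt shear governs)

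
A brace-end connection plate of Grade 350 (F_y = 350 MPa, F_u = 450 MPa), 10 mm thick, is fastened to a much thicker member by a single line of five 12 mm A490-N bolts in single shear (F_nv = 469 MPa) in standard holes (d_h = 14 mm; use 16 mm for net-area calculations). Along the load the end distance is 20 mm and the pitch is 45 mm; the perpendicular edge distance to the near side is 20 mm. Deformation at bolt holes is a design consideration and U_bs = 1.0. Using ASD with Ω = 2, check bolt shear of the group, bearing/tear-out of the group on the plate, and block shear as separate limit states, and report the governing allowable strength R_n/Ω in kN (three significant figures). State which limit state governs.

133 kN (bolt shear governs)

Bolt shear: A_b = π·12²/4 = 113.1 mm²; R_n = 469 × 113.1 × 5 × 1 / 1000 = 265.2 kN → 265.2 / 2 = 133 kN.
Bearing: edge l_c = 13, r_n = 70.2 kN; interior l_c = 31, r_n = 129.6 kN; R_n = 70.2 + 4·129.6 = 588.6 kN → 294 kN.
Block shear: A_gv = 2000, A_nv = 1280, A_nt = 120 mm²; R_n = min(0.6F_uA_nv, 0.6F_yA_gv) + U_bs·F_u·A_nt = 399.6 kN → 200 kN.
Bolt shear governs: 133 kN.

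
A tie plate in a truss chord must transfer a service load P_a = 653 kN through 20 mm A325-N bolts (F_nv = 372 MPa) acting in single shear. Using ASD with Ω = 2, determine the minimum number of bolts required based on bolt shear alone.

12 bolts

A_b = π·20²/4 = 314.2 mm².
Per-bolt allowable strength R_n/Ω = 372 × 314.2 × 1 / 1000 / 2 = 58.43 kN.
n ≥ 653 / 58.43 = 11.18 → use 12 bolts.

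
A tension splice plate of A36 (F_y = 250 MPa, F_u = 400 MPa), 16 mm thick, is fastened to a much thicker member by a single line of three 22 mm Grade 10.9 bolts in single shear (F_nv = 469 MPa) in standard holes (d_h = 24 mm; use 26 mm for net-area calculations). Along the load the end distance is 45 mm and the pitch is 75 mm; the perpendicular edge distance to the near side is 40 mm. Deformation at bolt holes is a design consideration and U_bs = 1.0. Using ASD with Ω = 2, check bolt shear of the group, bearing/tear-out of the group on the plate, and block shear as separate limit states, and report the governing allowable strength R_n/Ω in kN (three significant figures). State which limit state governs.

Bolt shear: A_b = π·22²/4 = 380.1 mm²; R_n = 469 × 380.1 × 3 × 1 / 1000 = 534.8 kN → 534.8 / 2 = 267 kN.
Bearing: edge l_c = 33, r_n = 253.4 kN; interior l_c = 51, r_n = 337.9 kN; R_n = 253.4 + 2·337.9 = 929.3 kN → 465 kN.
Block shear: A_gv = 3120, A_nv = 2080, A_nt = 432 mm²; R_n = min(0.6F_uA_nv, 0.6F_yA_gv) + U_bs·F_u·A_nt = 640.8 kN → 320 kN.
Bolt shear governs: 267 kN.

267 kN (bolt shear governs)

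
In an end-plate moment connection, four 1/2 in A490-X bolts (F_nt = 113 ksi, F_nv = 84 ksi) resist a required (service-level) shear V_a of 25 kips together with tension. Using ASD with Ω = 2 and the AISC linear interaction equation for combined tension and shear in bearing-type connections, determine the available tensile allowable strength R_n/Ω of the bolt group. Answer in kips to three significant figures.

24.1 kips

A_b = π·0.5²/4 = 0.1963 in²; f_rv = 25 / (4 × 0.1963) = 31.83 ksi.
F'_nt = 1.3 F_nt − (Ω F_nt / F_nv) f_rv = 1.3·113 − (2·113/84)·31.83 = 61.26 ksi, capped at F_nt → F'_nt = 61.26 ksi.
R_n = F'_nt · A_b · n = 61.26 × 0.1963 × 4 = 48.11 kips.
Allowable strength R_n/Ω = 48.11 / 2 = 24.1 kips.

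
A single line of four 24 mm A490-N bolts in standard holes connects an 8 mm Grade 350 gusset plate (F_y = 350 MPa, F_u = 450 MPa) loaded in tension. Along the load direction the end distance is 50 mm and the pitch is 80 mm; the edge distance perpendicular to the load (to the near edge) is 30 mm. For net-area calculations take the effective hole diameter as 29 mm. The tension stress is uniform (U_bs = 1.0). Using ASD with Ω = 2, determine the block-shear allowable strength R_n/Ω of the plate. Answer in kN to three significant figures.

Shear plane L_v = 50 + 3·80 = 290 mm; A_gv = 290 × 8 = 2320 mm².
A_nv = (290 − 3.5·29) × 8 = 1508 mm².
A_nt = (30 − 0.5·29) × 8 = 124 mm².
0.6 F_u A_nv = 407.2 kN; 0.6 F_y A_gv = 487.2 kN → shear rupture governs the shear term.
R_n = 407.2 + 1.0 × 450 × 124 / 1000 = 463 kN.
Allowable strength R_n/Ω = 463 / 2 = 231 kN.

231 kN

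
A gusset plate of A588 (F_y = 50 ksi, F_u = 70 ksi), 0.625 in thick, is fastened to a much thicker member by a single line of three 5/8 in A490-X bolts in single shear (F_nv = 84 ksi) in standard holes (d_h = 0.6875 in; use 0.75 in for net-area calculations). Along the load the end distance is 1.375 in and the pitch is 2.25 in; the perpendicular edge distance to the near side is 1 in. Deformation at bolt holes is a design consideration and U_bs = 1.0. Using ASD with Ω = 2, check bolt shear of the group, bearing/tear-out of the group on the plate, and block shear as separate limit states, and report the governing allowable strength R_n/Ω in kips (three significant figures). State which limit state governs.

Bolt shear: A_b = π·0.625²/4 = 0.3068 in²; R_n = 84 × 0.3068 × 3 × 1 = 77.31 kips → 77.31 / 2 = 38.7 kips.
Bearing: edge l_c = 1.031, r_n = 54.14 kips; interior l_c = 1.562, r_n = 65.62 kips; R_n = 54.14 + 2·65.62 = 185.4 kips → 92.7 kips.
Block shear: A_gv = 3.672, A_nv = 2.5, A_nt = 0.3906 in²; R_n = min(0.6F_uA_nv, 0.6F_yA_gv) + U_bs·F_u·A_nt = 132.3 kips → 66.2 kips.
Bolt shear governs: 38.7 kips.

38.7 kips (bolt shear governs)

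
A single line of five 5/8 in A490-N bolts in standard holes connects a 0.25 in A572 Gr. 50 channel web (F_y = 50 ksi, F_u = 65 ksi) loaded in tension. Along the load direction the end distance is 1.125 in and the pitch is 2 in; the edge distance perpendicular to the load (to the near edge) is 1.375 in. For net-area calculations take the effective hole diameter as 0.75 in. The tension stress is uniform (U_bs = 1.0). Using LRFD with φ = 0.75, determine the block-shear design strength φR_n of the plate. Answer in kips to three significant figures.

54.2 kips

Shear plane L_v = 1.125 + 4·2 = 9.125 in; A_gv = 9.125 × 0.25 = 2.281 in².
A_nv = (9.125 − 4.5·0.75) × 0.25 = 1.438 in².
A_nt = (1.375 − 0.5·0.75) × 0.25 = 0.25 in².
0.6 F_u A_nv = 56.06 kips; 0.6 F_y A_gv = 68.44 kips → shear rupture governs the shear term.
R_n = 56.06 + 1.0 × 65 × 0.25 = 72.31 kips.
Design strength φR_n = 0.75 × 72.31 = 54.2 kips.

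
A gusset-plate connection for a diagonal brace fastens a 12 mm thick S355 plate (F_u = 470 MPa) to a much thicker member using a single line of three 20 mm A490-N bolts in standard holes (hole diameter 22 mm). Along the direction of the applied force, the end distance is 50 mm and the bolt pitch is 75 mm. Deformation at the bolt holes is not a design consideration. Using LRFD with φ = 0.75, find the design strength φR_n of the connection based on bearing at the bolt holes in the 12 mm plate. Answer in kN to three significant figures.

755 kN

Per bolt r_n = 1.5 l_c t F_u ≤ 3.0 d t F_u; upper limit = 3.0 × 20 × 12 × 470 / 1000 = 338.4 kN.
Edge bolt: l_c = 50 − 22/2 = 39 mm → 1.5 × 39 × 12 × 470 / 1000 = 329.9 → r_n = 329.9 kN.
Interior bolts: l_c = 75 − 22 = 53 mm → 1.5 × 53 × 12 × 470 / 1000 = 448.4 → r_n = 338.4 kN.
R_n = 1 × 329.9 + 2 × 338.4 = 1007 kN.
Design strength φR_n = 0.75 × 1007 = 755 kN.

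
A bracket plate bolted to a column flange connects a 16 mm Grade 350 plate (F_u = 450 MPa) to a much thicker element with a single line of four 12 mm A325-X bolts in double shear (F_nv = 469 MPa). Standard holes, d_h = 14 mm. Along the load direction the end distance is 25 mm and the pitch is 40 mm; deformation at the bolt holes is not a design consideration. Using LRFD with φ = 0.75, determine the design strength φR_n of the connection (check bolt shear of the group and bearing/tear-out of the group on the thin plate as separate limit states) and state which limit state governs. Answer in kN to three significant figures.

Bolt shear: A_b = π·12²/4 = 113.1 mm²; R_n = 469 × 113.1 × 4 × 2 / 1000 = 424.3 kN → 0.75 × 424.3 = 318 kN.
Bearing (1.5 l_c t F_u ≤ 3.0 d t F_u): upper limit = 3.0·12·16·450 / 1000 = 259.2 kN.
  Edge l_c = 25 − 14/2 = 18 → r_n = 194.4 kN; interior l_c = 40 − 14 = 26 → r_n = 259.2 kN.
  R_n,bearing = 1·194.4 + 3·259.2 = 972 kN → 0.75 × 972 = 729 kN.
Bolt shear governs: 318 kN.

318 kN (bolt shear governs)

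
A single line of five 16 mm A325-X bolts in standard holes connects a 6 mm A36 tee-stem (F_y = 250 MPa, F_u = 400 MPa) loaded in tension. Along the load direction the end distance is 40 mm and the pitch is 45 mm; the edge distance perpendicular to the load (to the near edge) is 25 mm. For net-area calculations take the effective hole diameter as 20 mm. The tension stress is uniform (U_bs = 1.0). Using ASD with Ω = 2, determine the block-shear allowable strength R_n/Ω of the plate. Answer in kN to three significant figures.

Shear plane L_v = 40 + 4·45 = 220 mm; A_gv = 220 × 6 = 1320 mm².
A_nv = (220 − 4.5·20) × 6 = 780 mm².
A_nt = (25 − 0.5·20) × 6 = 90 mm².
0.6 F_u A_nv = 187.2 kN; 0.6 F_y A_gv = 198 kN → shear rupture governs the shear term.
R_n = 187.2 + 1.0 × 400 × 90 / 1000 = 223.2 kN.
Allowable strength R_n/Ω = 223.2 / 2 = 112 kN.

112 kN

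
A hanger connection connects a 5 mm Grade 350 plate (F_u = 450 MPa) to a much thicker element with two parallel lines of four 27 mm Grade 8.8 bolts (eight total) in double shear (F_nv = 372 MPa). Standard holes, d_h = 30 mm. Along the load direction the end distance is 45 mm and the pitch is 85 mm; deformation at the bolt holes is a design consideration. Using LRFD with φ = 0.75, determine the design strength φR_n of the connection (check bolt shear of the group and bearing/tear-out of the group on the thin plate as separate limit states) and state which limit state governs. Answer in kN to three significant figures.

Bolt shear: A_b = π·27²/4 = 572.6 mm²; R_n = 372 × 572.6 × 8 × 2 / 1000 = 3408 kN → 0.75 × 3408 = 2560 kN.
Bearing (1.2 l_c t F_u ≤ 2.4 d t F_u): upper limit = 2.4·27·5·450 / 1000 = 145.8 kN.
  Edge l_c = 45 − 30/2 = 30 → r_n = 81 kN; interior l_c = 85 − 30 = 55 → r_n = 145.8 kN.
  R_n,bearing = 2·81 + 6·145.8 = 1037 kN → 0.75 × 1037 = 778 kN.
Bearing governs: 778 kN.

778 kN (bearing governs)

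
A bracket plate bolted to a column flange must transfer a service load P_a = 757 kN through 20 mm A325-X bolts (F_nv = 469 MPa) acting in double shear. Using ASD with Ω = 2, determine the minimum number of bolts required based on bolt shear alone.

6 bolts

A_b = π·20²/4 = 314.2 mm².
Per-bolt allowable strength R_n/Ω = 469 × 314.2 × 2 / 1000 / 2 = 147.3 kN.
n ≥ 757 / 147.3 = 5.138 → use 6 bolts.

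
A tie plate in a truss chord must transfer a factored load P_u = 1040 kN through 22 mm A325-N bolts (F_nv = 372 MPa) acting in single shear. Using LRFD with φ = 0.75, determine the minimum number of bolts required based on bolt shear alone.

A_b = π·22²/4 = 380.1 mm².
Per-bolt design strength φR_n = 0.75 × 372 × 380.1 × 1 / 1000 = 106.1 kN.
n ≥ 1040 / 106.1 = 9.806 → use 10 bolts.

10 bolts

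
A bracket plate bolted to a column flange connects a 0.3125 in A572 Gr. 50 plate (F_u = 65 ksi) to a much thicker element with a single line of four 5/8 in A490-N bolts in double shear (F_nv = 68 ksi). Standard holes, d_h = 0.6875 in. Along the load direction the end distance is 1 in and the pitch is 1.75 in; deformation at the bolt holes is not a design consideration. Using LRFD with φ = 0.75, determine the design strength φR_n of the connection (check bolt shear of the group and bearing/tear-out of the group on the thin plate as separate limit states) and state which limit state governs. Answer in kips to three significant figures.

Bolt shear: A_b = π·0.625²/4 = 0.3068 in²; R_n = 68 × 0.3068 × 4 × 2 = 166.9 kips → 0.75 × 166.9 = 125 kips.
Bearing (1.5 l_c t F_u ≤ 3.0 d t F_u): upper limit = 3.0·0.625·0.3125·65 = 38.09 kips.
  Edge l_c = 1 − 0.6875/2 = 0.6562 → r_n = 20 kips; interior l_c = 1.75 − 0.6875 = 1.062 → r_n = 32.37 kips.
  R_n,bearing = 1·20 + 3·32.37 = 117.1 kips → 0.75 × 117.1 = 87.8 kips.
Bearing governs: 87.8 kips.

87.8 kips (bearing governs)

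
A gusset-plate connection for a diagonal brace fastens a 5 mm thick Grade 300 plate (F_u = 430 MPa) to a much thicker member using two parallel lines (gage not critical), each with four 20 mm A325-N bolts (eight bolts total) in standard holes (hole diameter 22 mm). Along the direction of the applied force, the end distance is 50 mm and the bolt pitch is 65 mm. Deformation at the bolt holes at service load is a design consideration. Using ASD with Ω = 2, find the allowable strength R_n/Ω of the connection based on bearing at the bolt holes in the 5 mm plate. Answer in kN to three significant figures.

410 kN

Per bolt r_n = 1.2 l_c t F_u ≤ 2.4 d t F_u; upper limit = 2.4 × 20 × 5 × 430 / 1000 = 103.2 kN.
Edge bolt: l_c = 50 − 22/2 = 39 mm → 1.2 × 39 × 5 × 430 / 1000 = 100.6 → r_n = 100.6 kN.
Interior bolts: l_c = 65 − 22 = 43 mm → 1.2 × 43 × 5 × 430 / 1000 = 110.9 → r_n = 103.2 kN.
R_n = 2 × 100.6 + 6 × 103.2 = 820.4 kN.
Allowable strength R_n/Ω = 820.4 / 2 = 410 kN.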